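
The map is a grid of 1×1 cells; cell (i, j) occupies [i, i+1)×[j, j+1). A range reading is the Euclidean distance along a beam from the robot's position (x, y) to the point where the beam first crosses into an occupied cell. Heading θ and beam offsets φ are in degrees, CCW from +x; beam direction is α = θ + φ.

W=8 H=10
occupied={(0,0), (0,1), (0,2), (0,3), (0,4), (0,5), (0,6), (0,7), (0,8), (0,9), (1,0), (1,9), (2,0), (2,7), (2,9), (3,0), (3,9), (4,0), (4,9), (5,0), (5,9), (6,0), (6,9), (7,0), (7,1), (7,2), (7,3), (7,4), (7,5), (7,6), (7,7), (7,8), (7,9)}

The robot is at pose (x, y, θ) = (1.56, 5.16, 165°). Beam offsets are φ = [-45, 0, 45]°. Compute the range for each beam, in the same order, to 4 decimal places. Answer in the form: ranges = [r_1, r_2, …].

beam 1: φ=-45°, α=120°
  direction (-0.5000, 0.8660); cell (1,5); t to first gridline: x 1.1200, y 0.9699 (then +2.0000 / +1.1547)
    (1,6) via y @ 0.9699
    (0,6) via x @ 1.1200  # hit
  → r_1 = 1.1200
beam 2: φ=0°, α=165°
  direction (-0.9659, 0.2588); cell (1,5); t to first gridline: x 0.5798, y 3.2455 (then +1.0353 / +3.8637)
    (0,5) via x @ 0.5798  # hit
  → r_2 = 0.5798
beam 3: φ=45°, α=210°
  direction (-0.8660, -0.5000); cell (1,5); t to first gridline: x 0.6466, y 0.3200 (then +1.1547 / +2.0000)
    (1,4) via y @ 0.3200
    (0,4) via x @ 0.6466  # hit
  → r_3 = 0.6466

ranges = [1.1200, 0.5798, 0.6466]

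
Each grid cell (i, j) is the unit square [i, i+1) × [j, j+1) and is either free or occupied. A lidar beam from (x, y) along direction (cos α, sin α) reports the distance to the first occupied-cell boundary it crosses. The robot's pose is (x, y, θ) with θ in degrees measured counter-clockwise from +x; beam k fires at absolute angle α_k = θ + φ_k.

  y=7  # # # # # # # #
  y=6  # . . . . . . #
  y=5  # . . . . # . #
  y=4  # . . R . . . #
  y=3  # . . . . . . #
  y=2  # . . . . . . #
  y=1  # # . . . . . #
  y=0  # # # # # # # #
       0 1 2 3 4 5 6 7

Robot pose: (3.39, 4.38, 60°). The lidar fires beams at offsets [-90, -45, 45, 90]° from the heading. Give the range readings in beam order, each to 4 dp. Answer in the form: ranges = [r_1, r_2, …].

ranges = [4.1685, 2.3955, 2.7124, 2.7597]

beam 1: φ=-90°, α=330°
  d=(0.8660,-0.5000)  start (3,4)  tX=0.7044 tY=0.7600  stride 1/|dx|=1.1547 1/|dy|=2.0000
    cross x-line → (4,4), t=0.7044
    cross y-line → (4,3), t=0.7600
    cross x-line → (5,3), t=1.8591
    cross y-line → (5,2), t=2.7600
    cross x-line → (6,2), t=3.0138
    cross x-line → (7,2), t=4.1685 (wall)
  → r_1 = 4.1685
beam 2: φ=-45°, α=15°
  d=(0.9659,0.2588)  start (3,4)  tX=0.6315 tY=2.3955  stride 1/|dx|=1.0353 1/|dy|=3.8637
    cross x-line → (4,4), t=0.6315
    cross x-line → (5,4), t=1.6668
    cross y-line → (5,5), t=2.3955 (wall)
  → r_2 = 2.3955
beam 3: φ=45°, α=105°
  d=(-0.2588,0.9659)  start (3,4)  tX=1.5068 tY=0.6419  stride 1/|dx|=3.8637 1/|dy|=1.0353
    cross y-line → (3,5), t=0.6419
    cross x-line → (2,5), t=1.5068
    cross y-line → (2,6), t=1.6771
    cross y-line → (2,7), t=2.7124 (wall)
  → r_3 = 2.7124
beam 4: φ=90°, α=150°
  d=(-0.8660,0.5000)  start (3,4)  tX=0.4503 tY=1.2400  stride 1/|dx|=1.1547 1/|dy|=2.0000
    cross x-line → (2,4), t=0.4503
    cross y-line → (2,5), t=1.2400
    cross x-line → (1,5), t=1.6050
    cross x-line → (0,5), t=2.7597 (wall)
  → r_4 = 2.7597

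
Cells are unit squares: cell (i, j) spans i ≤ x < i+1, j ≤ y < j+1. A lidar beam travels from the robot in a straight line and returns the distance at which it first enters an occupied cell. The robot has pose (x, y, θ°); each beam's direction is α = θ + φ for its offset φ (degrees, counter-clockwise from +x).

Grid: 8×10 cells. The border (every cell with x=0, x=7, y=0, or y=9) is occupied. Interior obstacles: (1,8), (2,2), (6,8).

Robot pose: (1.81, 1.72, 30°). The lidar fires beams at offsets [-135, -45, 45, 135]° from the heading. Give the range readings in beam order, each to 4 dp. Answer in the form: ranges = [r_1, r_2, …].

ranges = [0.7454, 2.7819, 0.7341, 0.8386]

beam 1: φ=-135°, α=255°
  d=(-0.2588,-0.9659)  start (1,1)  tX=3.1296 tY=0.7454  stride 1/|dx|=3.8637 1/|dy|=1.0353
    cross y-line → (1,0), t=0.7454 (wall)
  → r_1 = 0.7454
beam 2: φ=-45°, α=345°
  d=(0.9659,-0.2588)  start (1,1)  tX=0.1967 tY=2.7819  stride 1/|dx|=1.0353 1/|dy|=3.8637
    cross x-line → (2,1), t=0.1967
    cross x-line → (3,1), t=1.2320
    cross x-line → (4,1), t=2.2673
    cross y-line → (4,0), t=2.7819 (wall)
  → r_2 = 2.7819
beam 3: φ=45°, α=75°
  d=(0.2588,0.9659)  start (1,1)  tX=0.7341 tY=0.2899  stride 1/|dx|=3.8637 1/|dy|=1.0353
    cross y-line → (1,2), t=0.2899
    cross x-line → (2,2), t=0.7341 (wall)
  → r_3 = 0.7341
beam 4: φ=135°, α=165°
  d=(-0.9659,0.2588)  start (1,1)  tX=0.8386 tY=1.0818  stride 1/|dx|=1.0353 1/|dy|=3.8637
    cross x-line → (0,1), t=0.8386 (wall)
  → r_4 = 0.8386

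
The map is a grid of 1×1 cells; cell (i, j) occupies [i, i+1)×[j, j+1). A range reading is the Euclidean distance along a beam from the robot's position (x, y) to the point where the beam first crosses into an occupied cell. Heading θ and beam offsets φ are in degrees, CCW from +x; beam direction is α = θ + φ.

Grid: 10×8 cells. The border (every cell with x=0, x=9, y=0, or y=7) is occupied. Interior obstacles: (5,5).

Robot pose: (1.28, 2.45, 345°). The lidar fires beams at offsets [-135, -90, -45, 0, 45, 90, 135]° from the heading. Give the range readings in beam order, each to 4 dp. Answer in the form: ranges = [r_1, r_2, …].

beam 1: φ=-135°, α=210°
  cosα=-0.8660 sinα=-0.5000 | (1,2) | tMaxX 0.3233 tMaxY 0.9000 | tΔX 1.1547 tΔY 2.0000
    t=0.3233 [x] (0,2) — stop
  → r_1 = 0.3233
beam 2: φ=-90°, α=255°
  cosα=-0.2588 sinα=-0.9659 | (1,2) | tMaxX 1.0818 tMaxY 0.4659 | tΔX 3.8637 tΔY 1.0353
    t=0.4659 [y] (1,1)
    t=1.0818 [x] (0,1) — stop
  → r_2 = 1.0818
beam 3: φ=-45°, α=300°
  cosα=0.5000 sinα=-0.8660 | (1,2) | tMaxX 1.4400 tMaxY 0.5196 | tΔX 2.0000 tΔY 1.1547
    t=0.5196 [y] (1,1)
    t=1.4400 [x] (2,1)
    t=1.6743 [y] (2,0) — stop
  → r_3 = 1.6743
beam 4: φ=0°, α=345°
  cosα=0.9659 sinα=-0.2588 | (1,2) | tMaxX 0.7454 tMaxY 1.7387 | tΔX 1.0353 tΔY 3.8637
    t=0.7454 [x] (2,2)
    t=1.7387 [y] (2,1)
    t=1.7807 [x] (3,1)
    t=2.8160 [x] (4,1)
    t=3.8512 [x] (5,1)
    t=4.8865 [x] (6,1)
    t=5.6024 [y] (6,0) — stop
  → r_4 = 5.6024
beam 5: φ=45°, α=30°
  cosα=0.8660 sinα=0.5000 | (1,2) | tMaxX 0.8314 tMaxY 1.1000 | tΔX 1.1547 tΔY 2.0000
    t=0.8314 [x] (2,2)
    t=1.1000 [y] (2,3)
    t=1.9861 [x] (3,3)
    t=3.1000 [y] (3,4)
    t=3.1408 [x] (4,4)
    t=4.2955 [x] (5,4)
    t=5.1000 [y] (5,5) — stop
  → r_5 = 5.1000
beam 6: φ=90°, α=75°
  cosα=0.2588 sinα=0.9659 | (1,2) | tMaxX 2.7819 tMaxY 0.5694 | tΔX 3.8637 tΔY 1.0353
    t=0.5694 [y] (1,3)
    t=1.6047 [y] (1,4)
    t=2.6400 [y] (1,5)
    t=2.7819 [x] (2,5)
    t=3.6752 [y] (2,6)
    t=4.7105 [y] (2,7) — stop
  → r_6 = 4.7105
beam 7: φ=135°, α=120°
  cosα=-0.5000 sinα=0.8660 | (1,2) | tMaxX 0.5600 tMaxY 0.6351 | tΔX 2.0000 tΔY 1.1547
    t=0.5600 [x] (0,2) — stop
  → r_7 = 0.5600

ranges = [0.3233, 1.0818, 1.6743, 5.6024, 5.1000, 4.7105, 0.5600]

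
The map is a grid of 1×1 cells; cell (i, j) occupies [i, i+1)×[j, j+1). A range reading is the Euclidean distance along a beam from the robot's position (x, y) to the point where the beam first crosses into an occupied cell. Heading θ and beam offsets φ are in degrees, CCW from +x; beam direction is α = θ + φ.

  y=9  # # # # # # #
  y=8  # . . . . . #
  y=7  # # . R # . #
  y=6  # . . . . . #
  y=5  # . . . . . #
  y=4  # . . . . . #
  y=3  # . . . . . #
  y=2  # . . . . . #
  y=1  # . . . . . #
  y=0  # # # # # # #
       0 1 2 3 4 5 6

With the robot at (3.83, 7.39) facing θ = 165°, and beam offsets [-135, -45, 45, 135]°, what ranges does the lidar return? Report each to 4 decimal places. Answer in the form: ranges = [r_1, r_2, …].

ranges = [0.1963, 1.8591, 3.2678, 0.3400]

beam 1: φ=-135°, α=30°
  direction (0.8660, 0.5000); cell (3,7); t to first gridline: x 0.1963, y 1.2200 (then +1.1547 / +2.0000)
    (4,7) via x @ 0.1963  # hit
  → r_1 = 0.1963
beam 2: φ=-45°, α=120°
  direction (-0.5000, 0.8660); cell (3,7); t to first gridline: x 1.6600, y 0.7044 (then +2.0000 / +1.1547)
    (3,8) via y @ 0.7044
    (2,8) via x @ 1.6600
    (2,9) via y @ 1.8591  # hit
  → r_2 = 1.8591
beam 3: φ=45°, α=210°
  direction (-0.8660, -0.5000); cell (3,7); t to first gridline: x 0.9584, y 0.7800 (then +1.1547 / +2.0000)
    (3,6) via y @ 0.7800
    (2,6) via x @ 0.9584
    (1,6) via x @ 2.1131
    (1,5) via y @ 2.7800
    (0,5) via x @ 3.2678  # hit
  → r_3 = 3.2678
beam 4: φ=135°, α=300°
  direction (0.5000, -0.8660); cell (3,7); t to first gridline: x 0.3400, y 0.4503 (then +2.0000 / +1.1547)
    (4,7) via x @ 0.3400  # hit
  → r_4 = 0.3400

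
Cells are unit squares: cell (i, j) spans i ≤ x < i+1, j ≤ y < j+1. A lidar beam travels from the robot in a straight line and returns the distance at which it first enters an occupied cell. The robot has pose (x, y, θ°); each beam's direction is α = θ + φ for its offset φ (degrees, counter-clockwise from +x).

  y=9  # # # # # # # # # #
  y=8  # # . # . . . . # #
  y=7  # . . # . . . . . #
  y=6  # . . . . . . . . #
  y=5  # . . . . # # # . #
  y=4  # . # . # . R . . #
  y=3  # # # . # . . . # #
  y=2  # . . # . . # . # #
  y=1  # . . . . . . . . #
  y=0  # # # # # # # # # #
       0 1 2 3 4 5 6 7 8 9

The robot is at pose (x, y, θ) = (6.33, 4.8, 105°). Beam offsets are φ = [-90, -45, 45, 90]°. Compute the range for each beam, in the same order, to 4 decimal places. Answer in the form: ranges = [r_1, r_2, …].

beam 1: φ=-90°, α=15°
  dir = (cos 15°, sin 15°) = (0.9659, 0.2588); from cell (6,4)
  next x-line at t=0.6936, next y-line at t=0.7727; Δt_x=1.0353, Δt_y=3.8637
    x: enter (7,4) at t=0.6936
    y: enter (7,5) at t=0.7727 ← occupied
  → r_1 = 0.7727
beam 2: φ=-45°, α=60°
  dir = (cos 60°, sin 60°) = (0.5000, 0.8660); from cell (6,4)
  next x-line at t=1.3400, next y-line at t=0.2309; Δt_x=2.0000, Δt_y=1.1547
    y: enter (6,5) at t=0.2309 ← occupied
  → r_2 = 0.2309
beam 3: φ=45°, α=150°
  dir = (cos 150°, sin 150°) = (-0.8660, 0.5000); from cell (6,4)
  next x-line at t=0.3811, next y-line at t=0.4000; Δt_x=1.1547, Δt_y=2.0000
    x: enter (5,4) at t=0.3811
    y: enter (5,5) at t=0.4000 ← occupied
  → r_3 = 0.4000
beam 4: φ=90°, α=195°
  dir = (cos 195°, sin 195°) = (-0.9659, -0.2588); from cell (6,4)
  next x-line at t=0.3416, next y-line at t=3.0910; Δt_x=1.0353, Δt_y=3.8637
    x: enter (5,4) at t=0.3416
    x: enter (4,4) at t=1.3769 ← occupied
  → r_4 = 1.3769

ranges = [0.7727, 0.2309, 0.4000, 1.3769]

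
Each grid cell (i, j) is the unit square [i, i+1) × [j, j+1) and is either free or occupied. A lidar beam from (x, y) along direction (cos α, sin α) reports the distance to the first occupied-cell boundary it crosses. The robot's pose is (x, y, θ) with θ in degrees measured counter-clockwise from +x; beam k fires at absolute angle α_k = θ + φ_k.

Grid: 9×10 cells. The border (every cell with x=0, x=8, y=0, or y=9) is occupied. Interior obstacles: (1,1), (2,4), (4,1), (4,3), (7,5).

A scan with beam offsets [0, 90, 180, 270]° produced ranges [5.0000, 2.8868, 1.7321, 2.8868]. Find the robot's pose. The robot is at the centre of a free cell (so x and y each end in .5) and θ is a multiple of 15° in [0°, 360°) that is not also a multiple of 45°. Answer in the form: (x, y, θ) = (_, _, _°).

Enumerate (i+0.5, j+0.5, θ) over the 51 free cells and 16 admissible headings. For each, cast all 4 beams and compare to the given ranges.
  (2.5, 7.5, 255°): beam 1 = 5.6940 ≠ 5.0000 ✗
  (3.5, 3.5, 255°): beam 1 = 2.5882 ≠ 5.0000 ✗
  (1.5, 4.5, 210°): beam 1 = 0.5774 ≠ 5.0000 ✗
  (1.5, 3.5, 240°): beam 1 = 1.0000 ≠ 5.0000 ✗
  …
  (5.5, 6.5, 150°): r_1=5.0000, r_2=2.8868, r_3=1.7321, r_4=2.8868 — all match ✓
No second candidate reproduces the full scan.

(x, y, θ) = (5.5, 6.5, 150°)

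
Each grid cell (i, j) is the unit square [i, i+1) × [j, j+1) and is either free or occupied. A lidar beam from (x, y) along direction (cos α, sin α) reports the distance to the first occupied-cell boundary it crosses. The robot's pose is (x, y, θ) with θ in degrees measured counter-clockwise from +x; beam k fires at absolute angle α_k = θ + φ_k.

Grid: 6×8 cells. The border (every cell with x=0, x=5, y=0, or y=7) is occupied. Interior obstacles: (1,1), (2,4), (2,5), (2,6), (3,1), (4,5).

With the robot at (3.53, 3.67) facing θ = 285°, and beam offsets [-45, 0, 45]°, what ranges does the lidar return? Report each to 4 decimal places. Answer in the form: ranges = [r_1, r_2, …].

beam 1: φ=-45°, α=240°
  dir = (cos 240°, sin 240°) = (-0.5000, -0.8660); from cell (3,3)
  next x-line at t=1.0600, next y-line at t=0.7736; Δt_x=2.0000, Δt_y=1.1547
    y: enter (3,2) at t=0.7736
    x: enter (2,2) at t=1.0600
    y: enter (2,1) at t=1.9283
    x: enter (1,1) at t=3.0600 ← occupied
  → r_1 = 3.0600
beam 2: φ=0°, α=285°
  dir = (cos 285°, sin 285°) = (0.2588, -0.9659); from cell (3,3)
  next x-line at t=1.8159, next y-line at t=0.6936; Δt_x=3.8637, Δt_y=1.0353
    y: enter (3,2) at t=0.6936
    y: enter (3,1) at t=1.7289 ← occupied
  → r_2 = 1.7289
beam 3: φ=45°, α=330°
  dir = (cos 330°, sin 330°) = (0.8660, -0.5000); from cell (3,3)
  next x-line at t=0.5427, next y-line at t=1.3400; Δt_x=1.1547, Δt_y=2.0000
    x: enter (4,3) at t=0.5427
    y: enter (4,2) at t=1.3400
    x: enter (5,2) at t=1.6974 ← occupied
  → r_3 = 1.6974

ranges = [3.0600, 1.7289, 1.6974]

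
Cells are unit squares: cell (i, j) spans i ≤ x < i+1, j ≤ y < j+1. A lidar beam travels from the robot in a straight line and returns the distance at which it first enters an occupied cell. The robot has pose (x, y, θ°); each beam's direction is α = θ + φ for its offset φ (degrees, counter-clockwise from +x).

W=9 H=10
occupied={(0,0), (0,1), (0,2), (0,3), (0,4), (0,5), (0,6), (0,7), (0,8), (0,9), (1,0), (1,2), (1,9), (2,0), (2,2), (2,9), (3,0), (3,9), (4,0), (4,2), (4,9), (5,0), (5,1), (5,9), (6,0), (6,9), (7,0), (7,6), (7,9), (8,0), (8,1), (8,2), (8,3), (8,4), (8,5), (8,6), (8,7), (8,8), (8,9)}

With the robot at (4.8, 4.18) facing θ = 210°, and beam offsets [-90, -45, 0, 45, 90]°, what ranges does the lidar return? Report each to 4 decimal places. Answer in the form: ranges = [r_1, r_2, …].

ranges = [5.5657, 3.9340, 2.3600, 1.2216, 3.6719]

beam 1: φ=-90°, α=120°
  d=(-0.5000,0.8660)  start (4,4)  tX=1.6000 tY=0.9469  stride 1/|dx|=2.0000 1/|dy|=1.1547
    cross y-line → (4,5), t=0.9469
    cross x-line → (3,5), t=1.6000
    cross y-line → (3,6), t=2.1016
    cross y-line → (3,7), t=3.2563
    cross x-line → (2,7), t=3.6000
    cross y-line → (2,8), t=4.4110
    cross y-line → (2,9), t=5.5657 (wall)
  → r_1 = 5.5657
beam 2: φ=-45°, α=165°
  d=(-0.9659,0.2588)  start (4,4)  tX=0.8282 tY=3.1682  stride 1/|dx|=1.0353 1/|dy|=3.8637
    cross x-line → (3,4), t=0.8282
    cross x-line → (2,4), t=1.8635
    cross x-line → (1,4), t=2.8988
    cross y-line → (1,5), t=3.1682
    cross x-line → (0,5), t=3.9340 (wall)
  → r_2 = 3.9340
beam 3: φ=0°, α=210°
  d=(-0.8660,-0.5000)  start (4,4)  tX=0.9238 tY=0.3600  stride 1/|dx|=1.1547 1/|dy|=2.0000
    cross y-line → (4,3), t=0.3600
    cross x-line → (3,3), t=0.9238
    cross x-line → (2,3), t=2.0785
    cross y-line → (2,2), t=2.3600 (wall)
  → r_3 = 2.3600
beam 4: φ=45°, α=255°
  d=(-0.2588,-0.9659)  start (4,4)  tX=3.0910 tY=0.1863  stride 1/|dx|=3.8637 1/|dy|=1.0353
    cross y-line → (4,3), t=0.1863
    cross y-line → (4,2), t=1.2216 (wall)
  → r_4 = 1.2216
beam 5: φ=90°, α=300°
  d=(0.5000,-0.8660)  start (4,4)  tX=0.4000 tY=0.2078  stride 1/|dx|=2.0000 1/|dy|=1.1547
    cross y-line → (4,3), t=0.2078
    cross x-line → (5,3), t=0.4000
    cross y-line → (5,2), t=1.3625
    cross x-line → (6,2), t=2.4000
    cross y-line → (6,1), t=2.5172
    cross y-line → (6,0), t=3.6719 (wall)
  → r_5 = 3.6719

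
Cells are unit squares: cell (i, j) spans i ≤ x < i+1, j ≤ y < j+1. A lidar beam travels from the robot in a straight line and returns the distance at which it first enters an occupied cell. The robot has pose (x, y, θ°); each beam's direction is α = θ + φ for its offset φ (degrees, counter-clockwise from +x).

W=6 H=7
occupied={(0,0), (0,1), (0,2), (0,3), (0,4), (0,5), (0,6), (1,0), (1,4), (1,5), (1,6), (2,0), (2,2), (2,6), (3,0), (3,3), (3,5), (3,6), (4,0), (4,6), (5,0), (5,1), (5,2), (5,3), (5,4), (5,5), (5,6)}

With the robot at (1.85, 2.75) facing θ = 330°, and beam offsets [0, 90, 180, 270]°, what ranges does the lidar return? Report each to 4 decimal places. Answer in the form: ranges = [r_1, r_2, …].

ranges = [0.1732, 2.5981, 0.9815, 1.7000]

beam 1: φ=0°, α=330°
  direction (0.8660, -0.5000); cell (1,2); t to first gridline: x 0.1732, y 1.5000 (then +1.1547 / +2.0000)
    (2,2) via x @ 0.1732  # hit
  → r_1 = 0.1732
beam 2: φ=90°, α=60°
  direction (0.5000, 0.8660); cell (1,2); t to first gridline: x 0.3000, y 0.2887 (then +2.0000 / +1.1547)
    (1,3) via y @ 0.2887
    (2,3) via x @ 0.3000
    (2,4) via y @ 1.4434
    (3,4) via x @ 2.3000
    (3,5) via y @ 2.5981  # hit
  → r_2 = 2.5981
beam 3: φ=180°, α=150°
  direction (-0.8660, 0.5000); cell (1,2); t to first gridline: x 0.9815, y 0.5000 (then +1.1547 / +2.0000)
    (1,3) via y @ 0.5000
    (0,3) via x @ 0.9815  # hit
  → r_3 = 0.9815
beam 4: φ=270°, α=240°
  direction (-0.5000, -0.8660); cell (1,2); t to first gridline: x 1.7000, y 0.8660 (then +2.0000 / +1.1547)
    (1,1) via y @ 0.8660
    (0,1) via x @ 1.7000  # hit
  → r_4 = 1.7000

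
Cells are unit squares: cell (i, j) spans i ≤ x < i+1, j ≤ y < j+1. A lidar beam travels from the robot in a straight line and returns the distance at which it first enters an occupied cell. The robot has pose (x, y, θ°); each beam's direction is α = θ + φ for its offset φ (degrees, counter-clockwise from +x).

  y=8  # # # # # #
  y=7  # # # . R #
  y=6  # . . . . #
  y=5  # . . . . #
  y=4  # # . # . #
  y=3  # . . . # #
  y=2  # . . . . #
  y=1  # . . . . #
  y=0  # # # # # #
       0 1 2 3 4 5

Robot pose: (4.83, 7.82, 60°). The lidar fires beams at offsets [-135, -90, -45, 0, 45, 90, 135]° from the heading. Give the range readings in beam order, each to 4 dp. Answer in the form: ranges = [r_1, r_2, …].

beam 1: φ=-135°, α=285°
  direction (0.2588, -0.9659); cell (4,7); t to first gridline: x 0.6568, y 0.8489 (then +3.8637 / +1.0353)
    (5,7) via x @ 0.6568  # hit
  → r_1 = 0.6568
beam 2: φ=-90°, α=330°
  direction (0.8660, -0.5000); cell (4,7); t to first gridline: x 0.1963, y 1.6400 (then +1.1547 / +2.0000)
    (5,7) via x @ 0.1963  # hit
  → r_2 = 0.1963
beam 3: φ=-45°, α=15°
  direction (0.9659, 0.2588); cell (4,7); t to first gridline: x 0.1760, y 0.6955 (then +1.0353 / +3.8637)
    (5,7) via x @ 0.1760  # hit
  → r_3 = 0.1760
beam 4: φ=0°, α=60°
  direction (0.5000, 0.8660); cell (4,7); t to first gridline: x 0.3400, y 0.2078 (then +2.0000 / +1.1547)
    (4,8) via y @ 0.2078  # hit
  → r_4 = 0.2078
beam 5: φ=45°, α=105°
  direction (-0.2588, 0.9659); cell (4,7); t to first gridline: x 3.2069, y 0.1863 (then +3.8637 / +1.0353)
    (4,8) via y @ 0.1863  # hit
  → r_5 = 0.1863
beam 6: φ=90°, α=150°
  direction (-0.8660, 0.5000); cell (4,7); t to first gridline: x 0.9584, y 0.3600 (then +1.1547 / +2.0000)
    (4,8) via y @ 0.3600  # hit
  → r_6 = 0.3600
beam 7: φ=135°, α=195°
  direction (-0.9659, -0.2588); cell (4,7); t to first gridline: x 0.8593, y 3.1682 (then +1.0353 / +3.8637)
    (3,7) via x @ 0.8593
    (2,7) via x @ 1.8946  # hit
  → r_7 = 1.8946

ranges = [0.6568, 0.1963, 0.1760, 0.2078, 0.1863, 0.3600, 1.8946]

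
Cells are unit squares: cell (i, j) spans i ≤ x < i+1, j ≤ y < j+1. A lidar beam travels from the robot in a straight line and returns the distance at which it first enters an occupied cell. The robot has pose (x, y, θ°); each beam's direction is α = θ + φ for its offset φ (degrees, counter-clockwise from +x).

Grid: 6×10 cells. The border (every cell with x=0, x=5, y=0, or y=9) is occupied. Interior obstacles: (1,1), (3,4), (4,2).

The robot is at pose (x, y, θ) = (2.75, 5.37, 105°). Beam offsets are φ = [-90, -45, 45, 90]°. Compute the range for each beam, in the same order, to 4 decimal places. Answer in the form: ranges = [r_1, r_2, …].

ranges = [2.3294, 4.1916, 2.0207, 1.8117]

beam 1: φ=-90°, α=15°
  direction (0.9659, 0.2588); cell (2,5); t to first gridline: x 0.2588, y 2.4341 (then +1.0353 / +3.8637)
    (3,5) via x @ 0.2588
    (4,5) via x @ 1.2941
    (5,5) via x @ 2.3294  # hit
  → r_1 = 2.3294
beam 2: φ=-45°, α=60°
  direction (0.5000, 0.8660); cell (2,5); t to first gridline: x 0.5000, y 0.7275 (then +2.0000 / +1.1547)
    (3,5) via x @ 0.5000
    (3,6) via y @ 0.7275
    (3,7) via y @ 1.8822
    (4,7) via x @ 2.5000
    (4,8) via y @ 3.0369
    (4,9) via y @ 4.1916  # hit
  → r_2 = 4.1916
beam 3: φ=45°, α=150°
  direction (-0.8660, 0.5000); cell (2,5); t to first gridline: x 0.8660, y 1.2600 (then +1.1547 / +2.0000)
    (1,5) via x @ 0.8660
    (1,6) via y @ 1.2600
    (0,6) via x @ 2.0207  # hit
  → r_3 = 2.0207
beam 4: φ=90°, α=195°
  direction (-0.9659, -0.2588); cell (2,5); t to first gridline: x 0.7765, y 1.4296 (then +1.0353 / +3.8637)
    (1,5) via x @ 0.7765
    (1,4) via y @ 1.4296
    (0,4) via x @ 1.8117  # hit
  → r_4 = 1.8117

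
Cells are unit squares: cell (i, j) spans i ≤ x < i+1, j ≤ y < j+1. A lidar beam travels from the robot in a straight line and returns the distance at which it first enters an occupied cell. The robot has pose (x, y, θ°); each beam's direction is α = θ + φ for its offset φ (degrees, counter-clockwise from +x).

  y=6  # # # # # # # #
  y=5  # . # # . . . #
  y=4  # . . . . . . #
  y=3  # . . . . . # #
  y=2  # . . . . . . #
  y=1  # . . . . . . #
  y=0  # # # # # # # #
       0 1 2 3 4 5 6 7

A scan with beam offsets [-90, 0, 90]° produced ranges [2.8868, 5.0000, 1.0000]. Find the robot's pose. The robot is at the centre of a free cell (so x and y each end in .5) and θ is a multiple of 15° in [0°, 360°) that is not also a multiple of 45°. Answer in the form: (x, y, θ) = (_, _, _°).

Enumerate (i+0.5, j+0.5, θ) over the 27 free cells and 16 admissible headings. For each, cast all 3 beams and compare to the given ranges.
  (1.5, 5.5, 330°): beam 1 = 1.0000 ≠ 2.8868 ✗
  (2.5, 4.5, 285°): beam 1 = 1.5529 ≠ 2.8868 ✗
  (5.5, 4.5, 255°): beam 1 = 1.9319 ≠ 2.8868 ✗
  (3.5, 1.5, 105°): beam 1 = 3.6235 ≠ 2.8868 ✗
  …
  (1.5, 3.5, 30°): r_1=2.8868, r_2=5.0000, r_3=1.0000 — all match ✓
Unique over the lattice → pose = (1.5, 3.5, 30°).

(x, y, θ) = (1.5, 3.5, 30°)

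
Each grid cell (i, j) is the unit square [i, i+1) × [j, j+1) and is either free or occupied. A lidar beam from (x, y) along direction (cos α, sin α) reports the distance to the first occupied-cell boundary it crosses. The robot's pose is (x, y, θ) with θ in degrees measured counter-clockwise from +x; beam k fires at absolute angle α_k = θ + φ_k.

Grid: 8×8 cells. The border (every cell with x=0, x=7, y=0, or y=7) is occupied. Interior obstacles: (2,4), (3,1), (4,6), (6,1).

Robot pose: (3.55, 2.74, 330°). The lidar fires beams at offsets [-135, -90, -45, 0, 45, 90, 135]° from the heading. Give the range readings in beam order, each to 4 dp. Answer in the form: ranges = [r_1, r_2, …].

beam 1: φ=-135°, α=195°
  dir = (cos 195°, sin 195°) = (-0.9659, -0.2588); from cell (3,2)
  next x-line at t=0.5694, next y-line at t=2.8591; Δt_x=1.0353, Δt_y=3.8637
    x: enter (2,2) at t=0.5694
    x: enter (1,2) at t=1.6047
    x: enter (0,2) at t=2.6400 ← occupied
  → r_1 = 2.6400
beam 2: φ=-90°, α=240°
  dir = (cos 240°, sin 240°) = (-0.5000, -0.8660); from cell (3,2)
  next x-line at t=1.1000, next y-line at t=0.8545; Δt_x=2.0000, Δt_y=1.1547
    y: enter (3,1) at t=0.8545 ← occupied
  → r_2 = 0.8545
beam 3: φ=-45°, α=285°
  dir = (cos 285°, sin 285°) = (0.2588, -0.9659); from cell (3,2)
  next x-line at t=1.7387, next y-line at t=0.7661; Δt_x=3.8637, Δt_y=1.0353
    y: enter (3,1) at t=0.7661 ← occupied
  → r_3 = 0.7661
beam 4: φ=0°, α=330°
  dir = (cos 330°, sin 330°) = (0.8660, -0.5000); from cell (3,2)
  next x-line at t=0.5196, next y-line at t=1.4800; Δt_x=1.1547, Δt_y=2.0000
    x: enter (4,2) at t=0.5196
    y: enter (4,1) at t=1.4800
    x: enter (5,1) at t=1.6743
    x: enter (6,1) at t=2.8290 ← occupied
  → r_4 = 2.8290
beam 5: φ=45°, α=15°
  dir = (cos 15°, sin 15°) = (0.9659, 0.2588); from cell (3,2)
  next x-line at t=0.4659, next y-line at t=1.0046; Δt_x=1.0353, Δt_y=3.8637
    x: enter (4,2) at t=0.4659
    y: enter (4,3) at t=1.0046
    x: enter (5,3) at t=1.5012
    x: enter (6,3) at t=2.5364
    x: enter (7,3) at t=3.5717 ← occupied
  → r_5 = 3.5717
beam 6: φ=90°, α=60°
  dir = (cos 60°, sin 60°) = (0.5000, 0.8660); from cell (3,2)
  next x-line at t=0.9000, next y-line at t=0.3002; Δt_x=2.0000, Δt_y=1.1547
    y: enter (3,3) at t=0.3002
    x: enter (4,3) at t=0.9000
    y: enter (4,4) at t=1.4549
    y: enter (4,5) at t=2.6096
    x: enter (5,5) at t=2.9000
    y: enter (5,6) at t=3.7643
    x: enter (6,6) at t=4.9000
    y: enter (6,7) at t=4.9190 ← occupied
  → r_6 = 4.9190
beam 7: φ=135°, α=105°
  dir = (cos 105°, sin 105°) = (-0.2588, 0.9659); from cell (3,2)
  next x-line at t=2.1250, next y-line at t=0.2692; Δt_x=3.8637, Δt_y=1.0353
    y: enter (3,3) at t=0.2692
    y: enter (3,4) at t=1.3044
    x: enter (2,4) at t=2.1250 ← occupied
  → r_7 = 2.1250

ranges = [2.6400, 0.8545, 0.7661, 2.8290, 3.5717, 4.9190, 2.1250]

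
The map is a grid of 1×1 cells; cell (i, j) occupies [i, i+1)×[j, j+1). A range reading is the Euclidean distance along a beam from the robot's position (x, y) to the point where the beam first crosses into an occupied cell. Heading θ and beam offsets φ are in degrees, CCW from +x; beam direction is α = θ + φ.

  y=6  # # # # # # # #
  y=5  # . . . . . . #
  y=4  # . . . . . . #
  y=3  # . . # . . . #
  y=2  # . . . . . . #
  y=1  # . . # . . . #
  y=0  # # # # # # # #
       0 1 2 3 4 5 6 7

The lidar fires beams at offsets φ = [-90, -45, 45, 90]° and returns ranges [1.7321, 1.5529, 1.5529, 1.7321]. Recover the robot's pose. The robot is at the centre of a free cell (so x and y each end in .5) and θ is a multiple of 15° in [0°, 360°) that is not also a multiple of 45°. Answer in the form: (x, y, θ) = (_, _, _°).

(x, y, θ) = (5.5, 2.5, 300°)

Enumerate (i+0.5, j+0.5, θ) over the 28 free cells and 16 admissible headings. For each, cast all 4 beams and compare to the given ranges.
  (5.5, 1.5, 75°): beam 1 = 1.5529 ≠ 1.7321 ✗
  (5.5, 5.5, 255°): beam 1 = 1.9319 ≠ 1.7321 ✗
  (1.5, 5.5, 195°): beam 1 = 0.5176 ≠ 1.7321 ✗
  (2.5, 3.5, 345°): beam 1 = 2.5882 ≠ 1.7321 ✗
  …
  (5.5, 2.5, 300°): r_1=1.7321, r_2=1.5529, r_3=1.5529, r_4=1.7321 — all match ✓
No second candidate reproduces the full scan.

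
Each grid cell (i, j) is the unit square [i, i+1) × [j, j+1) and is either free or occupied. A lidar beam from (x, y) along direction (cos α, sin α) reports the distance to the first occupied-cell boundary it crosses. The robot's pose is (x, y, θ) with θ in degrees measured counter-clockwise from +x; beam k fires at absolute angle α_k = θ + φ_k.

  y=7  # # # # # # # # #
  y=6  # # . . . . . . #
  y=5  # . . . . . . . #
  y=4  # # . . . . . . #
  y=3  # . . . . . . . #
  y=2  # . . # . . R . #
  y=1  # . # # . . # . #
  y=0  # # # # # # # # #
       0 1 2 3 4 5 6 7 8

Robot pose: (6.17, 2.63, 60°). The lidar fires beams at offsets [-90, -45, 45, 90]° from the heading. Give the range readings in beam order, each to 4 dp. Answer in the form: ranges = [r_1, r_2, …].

ranges = [2.1131, 1.8946, 4.5242, 5.9698]

beam 1: φ=-90°, α=330°
  d=(0.8660,-0.5000)  start (6,2)  tX=0.9584 tY=1.2600  stride 1/|dx|=1.1547 1/|dy|=2.0000
    cross x-line → (7,2), t=0.9584
    cross y-line → (7,1), t=1.2600
    cross x-line → (8,1), t=2.1131 (wall)
  → r_1 = 2.1131
beam 2: φ=-45°, α=15°
  d=(0.9659,0.2588)  start (6,2)  tX=0.8593 tY=1.4296  stride 1/|dx|=1.0353 1/|dy|=3.8637
    cross x-line → (7,2), t=0.8593
    cross y-line → (7,3), t=1.4296
    cross x-line → (8,3), t=1.8946 (wall)
  → r_2 = 1.8946
beam 3: φ=45°, α=105°
  d=(-0.2588,0.9659)  start (6,2)  tX=0.6568 tY=0.3831  stride 1/|dx|=3.8637 1/|dy|=1.0353
    cross y-line → (6,3), t=0.3831
    cross x-line → (5,3), t=0.6568
    cross y-line → (5,4), t=1.4183
    cross y-line → (5,5), t=2.4536
    cross y-line → (5,6), t=3.4889
    cross x-line → (4,6), t=4.5205
    cross y-line → (4,7), t=4.5242 (wall)
  → r_3 = 4.5242
beam 4: φ=90°, α=150°
  d=(-0.8660,0.5000)  start (6,2)  tX=0.1963 tY=0.7400  stride 1/|dx|=1.1547 1/|dy|=2.0000
    cross x-line → (5,2), t=0.1963
    cross y-line → (5,3), t=0.7400
    cross x-line → (4,3), t=1.3510
    cross x-line → (3,3), t=2.5057
    cross y-line → (3,4), t=2.7400
    cross x-line → (2,4), t=3.6604
    cross y-line → (2,5), t=4.7400
    cross x-line → (1,5), t=4.8151
    cross x-line → (0,5), t=5.9698 (wall)
  → r_4 = 5.9698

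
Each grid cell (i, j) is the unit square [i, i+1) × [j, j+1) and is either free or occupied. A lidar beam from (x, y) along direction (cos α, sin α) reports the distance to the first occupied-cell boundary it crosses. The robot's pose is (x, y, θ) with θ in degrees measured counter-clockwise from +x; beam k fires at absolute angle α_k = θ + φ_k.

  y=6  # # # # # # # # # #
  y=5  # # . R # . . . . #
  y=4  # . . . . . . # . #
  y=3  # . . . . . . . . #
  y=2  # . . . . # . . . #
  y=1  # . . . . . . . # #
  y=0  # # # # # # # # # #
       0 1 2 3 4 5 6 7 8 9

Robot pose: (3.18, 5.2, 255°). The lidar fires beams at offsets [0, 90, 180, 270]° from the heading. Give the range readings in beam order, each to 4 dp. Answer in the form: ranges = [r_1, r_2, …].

beam 1: φ=0°, α=255°
  d=(-0.2588,-0.9659)  start (3,5)  tX=0.6955 tY=0.2071  stride 1/|dx|=3.8637 1/|dy|=1.0353
    cross y-line → (3,4), t=0.2071
    cross x-line → (2,4), t=0.6955
    cross y-line → (2,3), t=1.2423
    cross y-line → (2,2), t=2.2776
    cross y-line → (2,1), t=3.3129
    cross y-line → (2,0), t=4.3482 (wall)
  → r_1 = 4.3482
beam 2: φ=90°, α=345°
  d=(0.9659,-0.2588)  start (3,5)  tX=0.8489 tY=0.7727  stride 1/|dx|=1.0353 1/|dy|=3.8637
    cross y-line → (3,4), t=0.7727
    cross x-line → (4,4), t=0.8489
    cross x-line → (5,4), t=1.8842
    cross x-line → (6,4), t=2.9195
    cross x-line → (7,4), t=3.9548 (wall)
  → r_2 = 3.9548
beam 3: φ=180°, α=75°
  d=(0.2588,0.9659)  start (3,5)  tX=3.1682 tY=0.8282  stride 1/|dx|=3.8637 1/|dy|=1.0353
    cross y-line → (3,6), t=0.8282 (wall)
  → r_3 = 0.8282
beam 4: φ=270°, α=165°
  d=(-0.9659,0.2588)  start (3,5)  tX=0.1863 tY=3.0910  stride 1/|dx|=1.0353 1/|dy|=3.8637
    cross x-line → (2,5), t=0.1863
    cross x-line → (1,5), t=1.2216 (wall)
  → r_4 = 1.2216

ranges = [4.3482, 3.9548, 0.8282, 1.2216]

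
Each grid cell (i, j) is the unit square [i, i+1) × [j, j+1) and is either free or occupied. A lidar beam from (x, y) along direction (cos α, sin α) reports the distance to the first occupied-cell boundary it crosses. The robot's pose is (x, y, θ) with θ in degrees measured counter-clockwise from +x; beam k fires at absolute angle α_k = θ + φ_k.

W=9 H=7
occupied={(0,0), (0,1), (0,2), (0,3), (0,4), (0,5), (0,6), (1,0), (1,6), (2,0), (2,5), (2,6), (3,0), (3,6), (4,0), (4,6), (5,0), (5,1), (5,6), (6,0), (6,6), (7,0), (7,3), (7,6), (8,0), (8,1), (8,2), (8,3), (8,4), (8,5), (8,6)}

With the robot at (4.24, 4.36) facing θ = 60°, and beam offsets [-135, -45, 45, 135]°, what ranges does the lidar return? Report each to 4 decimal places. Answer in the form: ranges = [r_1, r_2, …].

beam 1: φ=-135°, α=285°
  cosα=0.2588 sinα=-0.9659 | (4,4) | tMaxX 2.9364 tMaxY 0.3727 | tΔX 3.8637 tΔY 1.0353
    t=0.3727 [y] (4,3)
    t=1.4080 [y] (4,2)
    t=2.4433 [y] (4,1)
    t=2.9364 [x] (5,1) — stop
  → r_1 = 2.9364
beam 2: φ=-45°, α=15°
  cosα=0.9659 sinα=0.2588 | (4,4) | tMaxX 0.7868 tMaxY 2.4728 | tΔX 1.0353 tΔY 3.8637
    t=0.7868 [x] (5,4)
    t=1.8221 [x] (6,4)
    t=2.4728 [y] (6,5)
    t=2.8574 [x] (7,5)
    t=3.8926 [x] (8,5) — stop
  → r_2 = 3.8926
beam 3: φ=45°, α=105°
  cosα=-0.2588 sinα=0.9659 | (4,4) | tMaxX 0.9273 tMaxY 0.6626 | tΔX 3.8637 tΔY 1.0353
    t=0.6626 [y] (4,5)
    t=0.9273 [x] (3,5)
    t=1.6979 [y] (3,6) — stop
  → r_3 = 1.6979
beam 4: φ=135°, α=195°
  cosα=-0.9659 sinα=-0.2588 | (4,4) | tMaxX 0.2485 tMaxY 1.3909 | tΔX 1.0353 tΔY 3.8637
    t=0.2485 [x] (3,4)
    t=1.2837 [x] (2,4)
    t=1.3909 [y] (2,3)
    t=2.3190 [x] (1,3)
    t=3.3543 [x] (0,3) — stop
  → r_4 = 3.3543

ranges = [2.9364, 3.8926, 1.6979, 3.3543]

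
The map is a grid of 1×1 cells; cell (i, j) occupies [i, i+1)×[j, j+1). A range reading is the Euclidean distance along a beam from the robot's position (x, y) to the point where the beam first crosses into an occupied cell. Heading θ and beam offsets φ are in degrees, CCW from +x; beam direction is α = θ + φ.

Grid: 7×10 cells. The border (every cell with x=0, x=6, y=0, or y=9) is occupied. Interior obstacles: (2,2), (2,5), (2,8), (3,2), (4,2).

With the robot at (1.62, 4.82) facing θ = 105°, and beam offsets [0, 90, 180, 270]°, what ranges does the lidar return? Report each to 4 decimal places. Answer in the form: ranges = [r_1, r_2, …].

beam 1: φ=0°, α=105°
  dir = (cos 105°, sin 105°) = (-0.2588, 0.9659); from cell (1,4)
  next x-line at t=2.3955, next y-line at t=0.1863; Δt_x=3.8637, Δt_y=1.0353
    y: enter (1,5) at t=0.1863
    y: enter (1,6) at t=1.2216
    y: enter (1,7) at t=2.2569
    x: enter (0,7) at t=2.3955 ← occupied
  → r_1 = 2.3955
beam 2: φ=90°, α=195°
  dir = (cos 195°, sin 195°) = (-0.9659, -0.2588); from cell (1,4)
  next x-line at t=0.6419, next y-line at t=3.1682; Δt_x=1.0353, Δt_y=3.8637
    x: enter (0,4) at t=0.6419 ← occupied
  → r_2 = 0.6419
beam 3: φ=180°, α=285°
  dir = (cos 285°, sin 285°) = (0.2588, -0.9659); from cell (1,4)
  next x-line at t=1.4682, next y-line at t=0.8489; Δt_x=3.8637, Δt_y=1.0353
    y: enter (1,3) at t=0.8489
    x: enter (2,3) at t=1.4682
    y: enter (2,2) at t=1.8842 ← occupied
  → r_3 = 1.8842
beam 4: φ=270°, α=15°
  dir = (cos 15°, sin 15°) = (0.9659, 0.2588); from cell (1,4)
  next x-line at t=0.3934, next y-line at t=0.6955; Δt_x=1.0353, Δt_y=3.8637
    x: enter (2,4) at t=0.3934
    y: enter (2,5) at t=0.6955 ← occupied
  → r_4 = 0.6955

ranges = [2.3955, 0.6419, 1.8842, 0.6955]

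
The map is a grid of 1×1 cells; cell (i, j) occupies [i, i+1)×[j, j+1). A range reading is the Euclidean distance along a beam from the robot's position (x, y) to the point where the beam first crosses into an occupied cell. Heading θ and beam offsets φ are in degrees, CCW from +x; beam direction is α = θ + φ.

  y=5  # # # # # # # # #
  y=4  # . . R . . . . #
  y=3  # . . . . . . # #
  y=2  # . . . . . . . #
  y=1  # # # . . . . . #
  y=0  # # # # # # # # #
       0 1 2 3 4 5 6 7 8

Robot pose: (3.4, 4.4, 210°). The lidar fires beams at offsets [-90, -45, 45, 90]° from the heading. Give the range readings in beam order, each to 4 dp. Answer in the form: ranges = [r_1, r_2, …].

beam 1: φ=-90°, α=120°
  direction (-0.5000, 0.8660); cell (3,4); t to first gridline: x 0.8000, y 0.6928 (then +2.0000 / +1.1547)
    (3,5) via y @ 0.6928  # hit
  → r_1 = 0.6928
beam 2: φ=-45°, α=165°
  direction (-0.9659, 0.2588); cell (3,4); t to first gridline: x 0.4141, y 2.3182 (then +1.0353 / +3.8637)
    (2,4) via x @ 0.4141
    (1,4) via x @ 1.4494
    (1,5) via y @ 2.3182  # hit
  → r_2 = 2.3182
beam 3: φ=45°, α=255°
  direction (-0.2588, -0.9659); cell (3,4); t to first gridline: x 1.5455, y 0.4141 (then +3.8637 / +1.0353)
    (3,3) via y @ 0.4141
    (3,2) via y @ 1.4494
    (2,2) via x @ 1.5455
    (2,1) via y @ 2.4847  # hit
  → r_3 = 2.4847
beam 4: φ=90°, α=300°
  direction (0.5000, -0.8660); cell (3,4); t to first gridline: x 1.2000, y 0.4619 (then +2.0000 / +1.1547)
    (3,3) via y @ 0.4619
    (4,3) via x @ 1.2000
    (4,2) via y @ 1.6166
    (4,1) via y @ 2.7713
    (5,1) via x @ 3.2000
    (5,0) via y @ 3.9260  # hit
  → r_4 = 3.9260

ranges = [0.6928, 2.3182, 2.4847, 3.9260]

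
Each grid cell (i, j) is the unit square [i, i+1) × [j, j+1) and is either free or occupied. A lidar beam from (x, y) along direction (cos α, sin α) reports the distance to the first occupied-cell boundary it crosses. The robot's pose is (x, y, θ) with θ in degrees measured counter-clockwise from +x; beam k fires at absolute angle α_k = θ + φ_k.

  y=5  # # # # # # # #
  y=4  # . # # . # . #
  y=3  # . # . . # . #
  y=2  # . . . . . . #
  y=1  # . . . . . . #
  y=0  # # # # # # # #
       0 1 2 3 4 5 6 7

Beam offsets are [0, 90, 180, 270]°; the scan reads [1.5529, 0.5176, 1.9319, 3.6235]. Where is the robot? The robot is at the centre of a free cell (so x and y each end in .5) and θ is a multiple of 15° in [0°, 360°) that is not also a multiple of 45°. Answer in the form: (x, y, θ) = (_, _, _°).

Candidates: 19 free-cell centres × 16 headings = 304 poses. Raycast each; keep the one whose scan matches to 4 dp.
  (2.5, 2.5, 345°): beam 1 = 4.6587 ≠ 1.5529 ✗
  (3.5, 2.5, 150°): beam 1 = 1.0000 ≠ 1.5529 ✗
  (1.5, 1.5, 75°): beam 1 = 1.9319 ≠ 1.5529 ✗
  (1.5, 1.5, 165°): beam 1 = 0.5176 ≠ 1.5529 ✗
  …
  (6.5, 2.5, 255°): r_1=1.5529, r_2=0.5176, r_3=1.9319, r_4=3.6235 — all match ✓
No second candidate reproduces the full scan.

(x, y, θ) = (6.5, 2.5, 255°)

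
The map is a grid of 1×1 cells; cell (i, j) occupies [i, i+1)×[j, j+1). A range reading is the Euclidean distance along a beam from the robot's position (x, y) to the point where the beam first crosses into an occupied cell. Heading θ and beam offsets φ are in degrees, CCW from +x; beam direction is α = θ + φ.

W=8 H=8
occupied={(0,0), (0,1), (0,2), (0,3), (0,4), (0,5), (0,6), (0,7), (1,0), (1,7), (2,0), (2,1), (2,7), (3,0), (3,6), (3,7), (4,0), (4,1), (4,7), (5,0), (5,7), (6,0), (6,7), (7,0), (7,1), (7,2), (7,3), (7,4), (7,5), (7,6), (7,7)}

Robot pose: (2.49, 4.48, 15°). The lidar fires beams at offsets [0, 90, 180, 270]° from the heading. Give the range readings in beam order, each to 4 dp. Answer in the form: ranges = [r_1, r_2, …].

ranges = [4.6691, 2.6089, 1.5426, 3.6028]

beam 1: φ=0°, α=15°
  cosα=0.9659 sinα=0.2588 | (2,4) | tMaxX 0.5280 tMaxY 2.0091 | tΔX 1.0353 tΔY 3.8637
    t=0.5280 [x] (3,4)
    t=1.5633 [x] (4,4)
    t=2.0091 [y] (4,5)
    t=2.5985 [x] (5,5)
    t=3.6338 [x] (6,5)
    t=4.6691 [x] (7,5) — stop
  → r_1 = 4.6691
beam 2: φ=90°, α=105°
  cosα=-0.2588 sinα=0.9659 | (2,4) | tMaxX 1.8932 tMaxY 0.5383 | tΔX 3.8637 tΔY 1.0353
    t=0.5383 [y] (2,5)
    t=1.5736 [y] (2,6)
    t=1.8932 [x] (1,6)
    t=2.6089 [y] (1,7) — stop
  → r_2 = 2.6089
beam 3: φ=180°, α=195°
  cosα=-0.9659 sinα=-0.2588 | (2,4) | tMaxX 0.5073 tMaxY 1.8546 | tΔX 1.0353 tΔY 3.8637
    t=0.5073 [x] (1,4)
    t=1.5426 [x] (0,4) — stop
  → r_3 = 1.5426
beam 4: φ=270°, α=285°
  cosα=0.2588 sinα=-0.9659 | (2,4) | tMaxX 1.9705 tMaxY 0.4969 | tΔX 3.8637 tΔY 1.0353
    t=0.4969 [y] (2,3)
    t=1.5322 [y] (2,2)
    t=1.9705 [x] (3,2)
    t=2.5675 [y] (3,1)
    t=3.6028 [y] (3,0) — stop
  → r_4 = 3.6028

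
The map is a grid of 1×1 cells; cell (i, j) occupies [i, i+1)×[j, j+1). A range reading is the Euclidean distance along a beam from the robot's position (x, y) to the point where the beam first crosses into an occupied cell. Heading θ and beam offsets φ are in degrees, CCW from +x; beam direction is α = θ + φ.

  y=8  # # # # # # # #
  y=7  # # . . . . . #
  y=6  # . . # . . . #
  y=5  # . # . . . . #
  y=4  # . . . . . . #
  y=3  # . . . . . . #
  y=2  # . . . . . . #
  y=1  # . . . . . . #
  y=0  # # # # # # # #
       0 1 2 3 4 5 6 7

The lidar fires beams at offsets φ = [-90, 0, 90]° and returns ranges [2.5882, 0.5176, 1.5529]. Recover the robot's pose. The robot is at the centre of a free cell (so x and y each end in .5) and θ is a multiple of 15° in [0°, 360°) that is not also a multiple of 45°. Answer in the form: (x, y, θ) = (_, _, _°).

The pose lattice has 39·16 = 624 candidates. Test each by forward raycasting.
  (3.5, 4.5, 345°): beam 1 = 3.6235 ≠ 2.5882 ✗
  (1.5, 5.5, 210°): beam 1 = 1.0000 ≠ 2.5882 ✗
  (1.5, 5.5, 285°): beam 1 = 0.5176 ≠ 2.5882 ✗
  (5.5, 3.5, 15°): beam 2 = 1.5529 ≠ 0.5176 ✗
  …
  (1.5, 2.5, 165°): r_1=2.5882, r_2=0.5176, r_3=1.5529 — all match ✓
Only this pose fits every beam.

(x, y, θ) = (1.5, 2.5, 165°)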